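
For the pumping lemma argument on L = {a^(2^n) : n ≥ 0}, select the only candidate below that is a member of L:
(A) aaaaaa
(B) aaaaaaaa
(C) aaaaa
(B) aaaaaaaa

The pumping lemma is applied to a string s that lies in L, so first check membership of each option:
- (A) aaaaaa has length 6, strictly between 2^2 = 4 and 2^3 = 8, so it is not in L ✗
- (B) aaaaaaaa has length 8 = 2^3, so it is in L ✓
- (C) aaaaa has length 5, strictly between 2^2 = 4 and 2^3 = 8, so it is not in L ✗

Only (B) aaaaaaaa is in L, so it is the only candidate that could play the role of s.
(In a complete proof one picks s in terms of the pumping length p so that |s| ≥ p is guaranteed; a fixed string like aaaaaaaa illustrates the shape of such an s.)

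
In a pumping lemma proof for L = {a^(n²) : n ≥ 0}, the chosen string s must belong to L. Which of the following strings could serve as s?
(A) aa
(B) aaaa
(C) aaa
(B) aaaa

The pumping lemma is applied to a string s that lies in L, so first check membership of each option:
- (A) aa has length 2, strictly between 1² = 1 and 2² = 4, so it is not in L ✗
- (B) aaaa has length 4 = 2², a perfect square, so it is in L ✓
- (C) aaa has length 3, strictly between 1² = 1 and 2² = 4, so it is not in L ✗

Only (B) aaaa is in L, so it is the only candidate that could play the role of s.
(In a complete proof one picks s in terms of the pumping length p so that |s| ≥ p is guaranteed; a fixed string like aaaa illustrates the shape of such an s.)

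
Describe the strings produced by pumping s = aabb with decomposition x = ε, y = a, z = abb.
{xy^i z : i ≥ 0} = {a^(i+1) b^2 : i ≥ 0} = {abb, aabb, aaabb, ...}

With x = ε, y = a, z = abb: Starting with aabb and pumping the first 'a' (z = abb keeps the second 'a'), we get strings with i+1 a's followed by 2 b's for i = 0, 1, 2, ...; note bb is not produced because z always contributes one a.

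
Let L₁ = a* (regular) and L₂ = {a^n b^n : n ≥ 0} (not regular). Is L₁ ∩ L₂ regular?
Yes — L₁ ∩ L₂ is regular.

A string of a* contains no b's, and the only string of {a^n b^n} with no b's is ε (n = 0). So L₁ ∩ L₂ = {ε}, a finite language, which is regular.

Note that the bare facts "L₁ regular, L₂ non-regular" do not settle the question by themselves: the closure of regular languages under ∪, ∩, complement and difference applies only when BOTH operands are regular. With a non-regular operand the result can come out regular or non-regular depending on the specific languages, so one has to work out L₁ ∩ L₂ for this particular pair, as above.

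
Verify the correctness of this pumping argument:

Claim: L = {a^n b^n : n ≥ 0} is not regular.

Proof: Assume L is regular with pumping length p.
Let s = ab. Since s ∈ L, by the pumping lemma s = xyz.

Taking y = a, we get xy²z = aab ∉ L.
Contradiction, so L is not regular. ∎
The proof is INCORRECT.

Error: The string s = ab may be shorter than p.
The pumping lemma only applies to strings with |s| ≥ p, and p is not under our control.
We must choose s in terms of p, e.g. s = a^p b^p, to ensure |s| ≥ p.
(The proof also fixes one particular y; a valid argument must handle every decomposition with |xy| ≤ p and |y| ≥ 1 — for s = a^p b^p this forces y = a^k, and then xy²z = a^(p+k) b^p ∉ L.)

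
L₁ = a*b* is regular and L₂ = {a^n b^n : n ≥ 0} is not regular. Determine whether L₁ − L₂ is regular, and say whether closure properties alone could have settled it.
No — L₁ − L₂ is not regular.

a*b* − {a^n b^n} = {a^n b^m : n ≠ m}. If this were regular, then its complement intersected with a*b*, namely {a^n b^n : n ≥ 0}, would be regular too (closure under complement and intersection) — contradiction. So L₁ − L₂ is not regular.

Note that the bare facts "L₁ regular, L₂ non-regular" do not settle the question by themselves: the closure of regular languages under ∪, ∩, complement and difference applies only when BOTH operands are regular. With a non-regular operand the result can come out regular or non-regular depending on the specific languages, so one has to work out L₁ − L₂ for this particular pair, as above.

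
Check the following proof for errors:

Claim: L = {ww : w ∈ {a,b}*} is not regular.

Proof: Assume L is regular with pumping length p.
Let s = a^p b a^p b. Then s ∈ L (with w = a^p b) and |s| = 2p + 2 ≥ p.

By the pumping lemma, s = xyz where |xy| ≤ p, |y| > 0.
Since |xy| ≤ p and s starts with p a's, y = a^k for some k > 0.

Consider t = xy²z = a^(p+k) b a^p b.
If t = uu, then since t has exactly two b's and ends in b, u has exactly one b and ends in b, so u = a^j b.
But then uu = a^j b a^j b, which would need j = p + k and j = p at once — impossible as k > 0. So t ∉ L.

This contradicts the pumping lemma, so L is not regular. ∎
The proof is correct.

This proof is valid because:
1. s = a^p b a^p b is in L and is chosen in terms of p, so |s| ≥ p holds for every p
2. The decomposition analysis is correct: |xy| ≤ p forces y to lie inside the leading a's
3. The contradiction is valid: the argument shows a^(p+k) b a^p b cannot be split into two equal halves
4. The conclusion follows logically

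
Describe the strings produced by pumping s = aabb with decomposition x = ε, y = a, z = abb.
{xy^i z : i ≥ 0} = {a^(i+1) b^2 : i ≥ 0} = {abb, aabb, aaabb, ...}

With x = ε, y = a, z = abb: Starting with aabb and pumping the first 'a' (z = abb keeps the second 'a'), we get strings with i+1 a's followed by 2 b's for i = 0, 1, 2, ...; note bb is not produced because z always contributes one a.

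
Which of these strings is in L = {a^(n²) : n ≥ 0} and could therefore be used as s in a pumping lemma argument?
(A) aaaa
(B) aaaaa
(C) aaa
(A) aaaa

The pumping lemma is applied to a string s that lies in L, so first check membership of each option:
- (A) aaaa has length 4 = 2², a perfect square, so it is in L ✓
- (B) aaaaa has length 5, strictly between 2² = 4 and 3² = 9, so it is not in L ✗
- (C) aaa has length 3, strictly between 1² = 1 and 2² = 4, so it is not in L ✗

Only (A) aaaa is in L, so it is the only candidate that could play the role of s.
(In a complete proof one picks s in terms of the pumping length p so that |s| ≥ p is guaranteed; a fixed string like aaaa illustrates the shape of such an s.)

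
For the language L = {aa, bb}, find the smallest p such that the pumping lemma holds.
p = 3

For a finite language L, the pumping lemma holds vacuously if p > max|s| for s ∈ L.

The longest string in L = {aa, bb} has length 2.
If p = 3, then no string s ∈ L has |s| ≥ p, so the condition is vacuously true.

The minimum pumping length is p = 3.

Why no smaller p works: for any p ≤ 2, the longest string s ∈ L has |s| = 2 ≥ p, so it would
have to be pumpable; but pumping up (i = 2, 3, ...) produces ever longer strings, which cannot all lie in the
finite language L. So the pumping property fails for every p ≤ 2.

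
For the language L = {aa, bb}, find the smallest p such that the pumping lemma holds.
p = 3

For a finite language L, the pumping lemma holds vacuously if p > max|s| for s ∈ L.

The longest string in L = {aa, bb} has length 2.
If p = 3, then no string s ∈ L has |s| ≥ p, so the condition is vacuously true.

The minimum pumping length is p = 3.

Why no smaller p works: for any p ≤ 2, the longest string s ∈ L has |s| = 2 ≥ p, so it would
have to be pumpable; but pumping up (i = 2, 3, ...) produces ever longer strings, which cannot all lie in the
finite language L. So the pumping property fails for every p ≤ 2.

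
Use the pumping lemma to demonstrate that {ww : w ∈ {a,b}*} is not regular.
Assume for contradiction that L is regular, and let p ≥ 1 be the pumping length given by the pumping lemma.
Choose s = a^p b a^p b. Then s ∈ L (take w = a^p b) and |s| = 2p + 2 ≥ p.
By the pumping lemma, s = xyz for some x, y, z with |xy| ≤ p, |y| ≥ 1, and xy^i z ∈ L for every i ≥ 0.
Since |xy| ≤ p and the first p symbols of s are all a's, y = a^k for some k with 1 ≤ k ≤ p.

Take i = 2: t = xy²z = a^(p + k) b a^p b.
Suppose t = uu for some string u. The string t contains exactly two b's and ends in b, so u contains exactly one b and ends in b; hence u = a^j b for some j, and uu = a^j b a^j b. Comparing with t = a^(p + k) b a^p b forces j = p + k (first block) and j = p (second block), which is impossible since k ≥ 1. So t ∉ L.

This contradicts the pumping lemma, which requires xy^i z ∈ L for all i ≥ 0.
Hence L = {ww : w ∈ {a,b}*} is not regular. ∎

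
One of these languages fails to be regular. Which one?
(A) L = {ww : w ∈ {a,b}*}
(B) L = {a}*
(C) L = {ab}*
(A) {ww : w ∈ {a,b}*}

(A) L = {ww : w ∈ {a,b}*} is NOT regular.

The pumping lemma can be used to prove this:
After pumping, the two halves no longer match

The other languages are regular because they can be recognized by finite automata.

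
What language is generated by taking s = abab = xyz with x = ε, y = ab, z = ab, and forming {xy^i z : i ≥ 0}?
{xy^i z : i ≥ 0} = {(ab)^(i+1) : i ≥ 0} = {ab, abab, ababab, ...}

With x = ε, y = ab, z = ab: Pumping 'ab' gives strings of alternating a's and b's.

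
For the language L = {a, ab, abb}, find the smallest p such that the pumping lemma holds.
p = 4

For a finite language L, the pumping lemma holds vacuously if p > max|s| for s ∈ L.

The longest string in L = {a, ab, abb} has length 3.
If p = 4, then no string s ∈ L has |s| ≥ p, so the condition is vacuously true.

The minimum pumping length is p = 4.

Why no smaller p works: for any p ≤ 3, the longest string s ∈ L has |s| = 3 ≥ p, so it would
have to be pumpable; but pumping up (i = 2, 3, ...) produces ever longer strings, which cannot all lie in the
finite language L. So the pumping property fails for every p ≤ 3.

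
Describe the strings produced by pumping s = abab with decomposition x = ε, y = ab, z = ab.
{xy^i z : i ≥ 0} = {(ab)^(i+1) : i ≥ 0} = {ab, abab, ababab, ...}

With x = ε, y = ab, z = ab: Pumping 'ab' gives strings of alternating a's and b's.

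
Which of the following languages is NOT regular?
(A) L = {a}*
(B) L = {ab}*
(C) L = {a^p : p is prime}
(C) {a^p : p is prime}

(C) L = {a^p : p is prime} is NOT regular.

The pumping lemma can be used to prove this:
After pumping, the length becomes composite

The other languages are regular because they can be recognized by finite automata.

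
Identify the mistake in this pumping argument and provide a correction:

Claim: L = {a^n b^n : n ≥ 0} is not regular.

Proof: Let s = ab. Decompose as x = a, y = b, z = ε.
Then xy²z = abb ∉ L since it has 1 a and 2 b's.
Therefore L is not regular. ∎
Error: The string s = ab might be shorter than the pumping length p.

Correction: Choose s = a^p b^p to ensure |s| ≥ p. Also, the decomposition is wrong: with |xy| ≤ p, y cannot include b's when s starts with p a's.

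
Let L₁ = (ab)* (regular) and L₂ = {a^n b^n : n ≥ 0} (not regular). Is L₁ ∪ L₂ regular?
No — L₁ ∪ L₂ is not regular.

Let U = (ab)* ∪ {a^n b^n}. If U were regular, then U ∩ aa*bb* would be regular (closure under intersection with a regular language). But (ab)* ∩ aa*bb* = {ab} and {a^n b^n} ∩ aa*bb* = {a^n b^n : n ≥ 1}, so U ∩ aa*bb* = {a^n b^n : n ≥ 1}, which is not regular. Hence U is not regular.

Note that the bare facts "L₁ regular, L₂ non-regular" do not settle the question by themselves: the closure of regular languages under ∪, ∩, complement and difference applies only when BOTH operands are regular. With a non-regular operand the result can come out regular or non-regular depending on the specific languages, so one has to work out L₁ ∪ L₂ for this particular pair, as above.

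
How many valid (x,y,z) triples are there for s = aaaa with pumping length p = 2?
3

For s = 'aaaa' with pumping length p = 2:

Constraints: |xy| ≤ 2, |y| > 0

Valid decompositions (|xy| ≤ p, |y| ≥ 1):
  • x='', y='a', z='aaa'
  • x='a', y='a', z='aa'
  • x='', y='aa', z='aa'

Total count: 3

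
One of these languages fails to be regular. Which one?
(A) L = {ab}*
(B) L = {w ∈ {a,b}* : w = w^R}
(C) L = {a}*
(B) {w ∈ {a,b}* : w = w^R}

(B) L = {w ∈ {a,b}* : w = w^R} is NOT regular.

The pumping lemma can be used to prove this:
After pumping, the string is no longer symmetric

The other languages are regular because they can be recognized by finite automata.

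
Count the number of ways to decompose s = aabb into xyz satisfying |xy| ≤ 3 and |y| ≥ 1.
6

For s = 'aabb' with pumping length p = 3:

Constraints: |xy| ≤ 3, |y| > 0

Valid decompositions (|xy| ≤ p, |y| ≥ 1):
  • x='', y='a', z='abb'
  • x='a', y='a', z='bb'
  • x='', y='aa', z='bb'
  • x='aa', y='b', z='b'
  • x='a', y='ab', z='b'
  • x='', y='aab', z='b'

Total count: 6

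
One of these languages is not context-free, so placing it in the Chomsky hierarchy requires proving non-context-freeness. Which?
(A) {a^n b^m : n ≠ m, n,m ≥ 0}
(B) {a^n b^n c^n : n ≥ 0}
(B) {a^n b^n c^n : n ≥ 0}

(B) {a^n b^n c^n : n ≥ 0} requires the CFL pumping lemma.

- {a^n b^m : n ≠ m, n,m ≥ 0} is context-free (but not regular)
  • Can be shown non-regular with the regular pumping lemma
  • After pumping a's, we can make n = m

- {a^n b^n c^n : n ≥ 0} is NOT context-free
  • Requires the CFL pumping lemma to prove
  • Cannot maintain three equal counts simultaneously

The CFL pumping lemma is "stronger" in that it can prove non-membership
in the larger class of context-free languages.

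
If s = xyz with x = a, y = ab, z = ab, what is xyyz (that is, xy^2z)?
aababab

Given x = 'a', y = 'ab', z = 'ab' and i = 2:

xy^2z = x + y·y·...·y (2 times) + z
       = 'a' + 'ab'^2 + 'ab'
       = 'a' + 'abab' + 'ab'
       = 'aababab'

The pumped string is 'aababab' with length 7.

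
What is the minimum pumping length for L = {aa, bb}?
p = 3

For a finite language L, the pumping lemma holds vacuously if p > max|s| for s ∈ L.

The longest string in L = {aa, bb} has length 2.
If p = 3, then no string s ∈ L has |s| ≥ p, so the condition is vacuously true.

The minimum pumping length is p = 3.

Why no smaller p works: for any p ≤ 2, the longest string s ∈ L has |s| = 2 ≥ p, so it would
have to be pumpable; but pumping up (i = 2, 3, ...) produces ever longer strings, which cannot all lie in the
finite language L. So the pumping property fails for every p ≤ 2.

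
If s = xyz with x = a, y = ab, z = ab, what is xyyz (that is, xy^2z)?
aababab

Given x = 'a', y = 'ab', z = 'ab' and i = 2:

xy^2z = x + y·y·...·y (2 times) + z
       = 'a' + 'ab'^2 + 'ab'
       = 'a' + 'abab' + 'ab'
       = 'aababab'

The pumped string is 'aababab' with length 7.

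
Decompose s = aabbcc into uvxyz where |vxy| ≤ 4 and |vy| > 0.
u='a', v='a', x='bb', y='c', z='c'

For s = aabbcc with pumping length p = 4:

One valid decomposition:
- u = 'a'
- v = 'a'
- x = 'bb'
- y = 'c'
- z = 'c'

Verification:
- uvxyz = 'a' + 'a' + 'bb' + 'c' + 'c' = aabbcc ✓
- |vxy| = |'abbc'| = 4 ≤ 4 ✓
- |vy| = |'ac'| = 2 > 0 ✓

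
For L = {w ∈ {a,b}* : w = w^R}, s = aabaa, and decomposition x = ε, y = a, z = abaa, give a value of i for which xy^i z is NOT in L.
i = 0

xy⁰z = ε · ε · abaa = abaa; abaa reversed is aaba ≠ abaa, so it is not a palindrome and is not in L.
(Other choices also work, e.g. i = 2, 3; only i = 1 is guaranteed to stay in L since xy¹z = s.)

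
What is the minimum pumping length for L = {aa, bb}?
p = 3

For a finite language L, the pumping lemma holds vacuously if p > max|s| for s ∈ L.

The longest string in L = {aa, bb} has length 2.
If p = 3, then no string s ∈ L has |s| ≥ p, so the condition is vacuously true.

The minimum pumping length is p = 3.

Why no smaller p works: for any p ≤ 2, the longest string s ∈ L has |s| = 2 ≥ p, so it would
have to be pumpable; but pumping up (i = 2, 3, ...) produces ever longer strings, which cannot all lie in the
finite language L. So the pumping property fails for every p ≤ 2.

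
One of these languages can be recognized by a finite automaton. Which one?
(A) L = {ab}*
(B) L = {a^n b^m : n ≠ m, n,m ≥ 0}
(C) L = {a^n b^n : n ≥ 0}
(A) {ab}*

(A) L = {ab}* is regular.

This can be recognized by a finite automaton (DFA/NFA).
Regular expressions like {ab}* define regular languages.

The other choices are not regular:
- {a^n b^m : n ≠ m, n,m ≥ 0}: After pumping a's, we can make n = m
- {a^n b^n : n ≥ 0}: After pumping, the number of a's and b's become unequal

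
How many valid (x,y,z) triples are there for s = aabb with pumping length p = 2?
3

For s = 'aabb' with pumping length p = 2:

Constraints: |xy| ≤ 2, |y| > 0

Valid decompositions (|xy| ≤ p, |y| ≥ 1):
  • x='', y='a', z='abb'
  • x='a', y='a', z='bb'
  • x='', y='aa', z='bb'

Total count: 3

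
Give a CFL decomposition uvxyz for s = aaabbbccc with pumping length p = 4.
u='aa', v='a', x='bb', y='b', z='ccc'

For s = aaabbbccc with pumping length p = 4:

One valid decomposition:
- u = 'aa'
- v = 'a'
- x = 'bb'
- y = 'b'
- z = 'ccc'

Verification:
- uvxyz = 'aa' + 'a' + 'bb' + 'b' + 'ccc' = aaabbbccc ✓
- |vxy| = |'abbb'| = 4 ≤ 4 ✓
- |vy| = |'ab'| = 2 > 0 ✓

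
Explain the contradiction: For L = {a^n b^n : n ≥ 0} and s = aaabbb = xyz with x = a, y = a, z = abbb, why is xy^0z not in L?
xy⁰z = aabbb ∉ L

Pumping with i = 0 replaces y = a by y⁰ = ε:
- Original: s = xyz = aaabbb; aaabbb = a^3 b^3 has equal counts (3 = 3), so it is in L
- Pumped: xy⁰z = a · ε · abbb = aabbb
- aabbb has 2 a's and 3 b's; 2 ≠ 3, so it is not in L

The pumping lemma would require xy⁰z ∈ L, so this decomposition yields a contradiction.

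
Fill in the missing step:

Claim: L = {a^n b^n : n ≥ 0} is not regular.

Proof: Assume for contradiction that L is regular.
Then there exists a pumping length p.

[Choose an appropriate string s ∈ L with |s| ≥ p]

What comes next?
s = a^p b^p

This string is in L (has equal a's and b's) and has length 2p ≥ p.
Any decomposition xyz with |xy| ≤ p means y consists only of a's,
so pumping will unbalance the counts.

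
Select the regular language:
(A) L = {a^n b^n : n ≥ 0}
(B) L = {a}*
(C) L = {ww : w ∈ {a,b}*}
(B) {a}*

(B) L = {a}* is regular.

This can be recognized by a finite automaton (DFA/NFA).
Regular expressions like {a}* define regular languages.

The other choices are not regular:
- {ww : w ∈ {a,b}*}: After pumping, the two halves no longer match
- {a^n b^n : n ≥ 0}: After pumping, the number of a's and b's become unequal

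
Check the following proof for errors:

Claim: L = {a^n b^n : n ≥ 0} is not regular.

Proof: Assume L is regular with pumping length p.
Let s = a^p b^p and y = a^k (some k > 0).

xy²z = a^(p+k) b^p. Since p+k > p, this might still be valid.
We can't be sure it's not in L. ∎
The proof is INCORRECT.

Error: The conclusion is wrong.
xy²z = a^(p+k) b^p is definitely NOT in L because the number of a's (p+k) ≠ number of b's (p).
The proof incorrectly doubts what is actually a valid contradiction.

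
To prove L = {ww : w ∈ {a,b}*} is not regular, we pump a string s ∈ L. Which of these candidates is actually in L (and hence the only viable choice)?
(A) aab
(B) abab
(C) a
(B) abab

The pumping lemma is applied to a string s that lies in L, so first check membership of each option:
- (A) aab has odd length 3, so it cannot be written as ww and is not in L ✗
- (B) abab splits into halves ab · ab, which are equal, so it is in L (w = ab) ✓
- (C) a has odd length 1, so it cannot be written as ww and is not in L ✗

Only (B) abab is in L, so it is the only candidate that could play the role of s.
(In a complete proof one picks s in terms of the pumping length p so that |s| ≥ p is guaranteed; a fixed string like abab illustrates the shape of such an s.)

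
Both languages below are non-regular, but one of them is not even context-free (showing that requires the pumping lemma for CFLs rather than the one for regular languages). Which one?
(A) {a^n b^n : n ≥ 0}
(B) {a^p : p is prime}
(B) {a^p : p is prime}

(B) {a^p : p is prime} requires the CFL pumping lemma.

- {a^n b^n : n ≥ 0} is context-free (but not regular)
  • Can be shown non-regular with the regular pumping lemma
  • After pumping, the number of a's and b's become unequal

- {a^p : p is prime} is NOT context-free
  • Requires the CFL pumping lemma to prove
  • The CFL pumping lemma also fails because prime gaps are unbounded

The CFL pumping lemma is "stronger" in that it can prove non-membership
in the larger class of context-free languages.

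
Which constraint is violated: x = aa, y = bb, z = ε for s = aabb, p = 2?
Violated: |xy| ≤ p

The decomposition x = aa, y = bb, z = ε for s = aabb with p = 2
violates the constraint: |xy| ≤ p

|xy| = |aabb| = 4 > 2 = p. The decomposition puts too many characters in xy.

Pumping lemma constraints:
1. xyz = s (decomposition is valid)
2. |xy| ≤ p
3. |y| > 0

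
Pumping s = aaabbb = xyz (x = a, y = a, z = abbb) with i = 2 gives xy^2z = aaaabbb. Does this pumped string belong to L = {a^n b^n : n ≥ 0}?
No

xy²z = a · aa · abbb = aaaabbb.
aaaabbb has 4 a's and 3 b's; 4 ≠ 3, so it is not in L.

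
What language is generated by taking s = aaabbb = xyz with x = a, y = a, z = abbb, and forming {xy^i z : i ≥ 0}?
{xy^i z : i ≥ 0} = {a^(2+i) b^3 : i ≥ 0} = {aabbb, aaabbb, aaaabbb, ...}

With x = a, y = a, z = abbb: Starting with aaabbb and pumping the second 'a', we get strings with 2+i a's followed by 3 b's for i = 0, 1, 2, ...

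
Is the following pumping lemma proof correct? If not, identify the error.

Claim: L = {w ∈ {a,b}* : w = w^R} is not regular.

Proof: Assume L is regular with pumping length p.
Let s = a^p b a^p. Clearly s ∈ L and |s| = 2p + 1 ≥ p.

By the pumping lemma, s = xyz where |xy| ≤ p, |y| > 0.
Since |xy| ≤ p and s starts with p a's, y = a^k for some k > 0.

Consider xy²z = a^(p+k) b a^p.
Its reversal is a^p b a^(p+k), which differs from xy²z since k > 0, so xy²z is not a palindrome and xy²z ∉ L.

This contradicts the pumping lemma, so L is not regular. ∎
The proof is correct.

This proof is valid because:
1. s = a^p b a^p is in L and is chosen in terms of p, so |s| ≥ p holds for every p
2. The decomposition analysis is correct: |xy| ≤ p forces y to lie inside the leading a's
3. The contradiction is valid: a^(p+k) b a^p has more a's before the b than after it, so it is not a palindrome
4. The conclusion follows logically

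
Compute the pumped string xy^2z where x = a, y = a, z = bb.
aaabb

Given x = 'a', y = 'a', z = 'bb' and i = 2:

xy^2z = x + y·y·...·y (2 times) + z
       = 'a' + 'a'^2 + 'bb'
       = 'a' + 'aa' + 'bb'
       = 'aaabb'

The pumped string is 'aaabb' with length 5.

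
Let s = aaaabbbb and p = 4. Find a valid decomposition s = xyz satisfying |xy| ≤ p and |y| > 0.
x = 'aaa', y = 'a', z = 'bbbb'

For s = aaaabbbb and p = 4, one valid decomposition is:
- x = 'aaa' (length 3)
- y = 'a' (length 1)
- z = 'bbbb' (length 4)

Verification:
- xyz = 'aaa' + 'a' + 'bbbb' = aaaabbbb ✓
- |xy| = 4 ≤ 4 ✓
- |y| = 1 > 0 ✓

All pumping lemma constraints are satisfied.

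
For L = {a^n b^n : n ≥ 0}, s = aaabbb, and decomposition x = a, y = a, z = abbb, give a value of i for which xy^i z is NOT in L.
i = 2

xy²z = a · aa · abbb = aaaabbb; aaaabbb has 4 a's and 3 b's; 4 ≠ 3, so it is not in L.
(Other choices also work, e.g. i = 0, 3; only i = 1 is guaranteed to stay in L since xy¹z = s.)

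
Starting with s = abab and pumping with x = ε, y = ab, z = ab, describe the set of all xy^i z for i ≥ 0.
{xy^i z : i ≥ 0} = {(ab)^(i+1) : i ≥ 0} = {ab, abab, ababab, ...}

With x = ε, y = ab, z = ab: Pumping 'ab' gives strings of alternating a's and b's.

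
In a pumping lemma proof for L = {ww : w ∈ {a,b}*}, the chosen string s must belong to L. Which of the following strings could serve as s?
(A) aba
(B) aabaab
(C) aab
(B) aabaab

The pumping lemma is applied to a string s that lies in L, so first check membership of each option:
- (A) aba has odd length 3, so it cannot be written as ww and is not in L ✗
- (B) aabaab splits into halves aab · aab, which are equal, so it is in L (w = aab) ✓
- (C) aab has odd length 3, so it cannot be written as ww and is not in L ✗

Only (B) aabaab is in L, so it is the only candidate that could play the role of s.
(In a complete proof one picks s in terms of the pumping length p so that |s| ≥ p is guaranteed; a fixed string like aabaab illustrates the shape of such an s.)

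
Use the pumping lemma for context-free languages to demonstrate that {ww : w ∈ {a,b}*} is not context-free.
Assume for contradiction that L is context-free, and let p ≥ 1 be the pumping length given by the pumping lemma for CFLs.
Choose s = a^p b^p a^p b^p. Then s ∈ L (take w = a^p b^p) and |s| = 4p ≥ p.
By the CFL pumping lemma, s = uvxyz for some u, v, x, y, z with |vxy| ≤ p, |vy| ≥ 1, and uv^i xy^i z ∈ L for every i ≥ 0.

Write s as four blocks A₁ B₁ A₂ B₂ with A₁ = A₂ = a^p and B₁ = B₂ = b^p. Since |vxy| ≤ p, the window vxy lies inside at most two adjacent blocks. Take i = 0 and let t = uxz, so |t| = 4p − |vy| with 1 ≤ |vy| ≤ p. If |t| is odd, t ∉ L immediately, so assume |vy| is even (hence |vy| ≥ 2) and |t|/2 = 2p − |vy|/2, which satisfies p ≤ |t|/2 ≤ 2p − 1.

Case 1 (vxy inside A₁B₁): t = a^(p−j) b^(p−l) a^p b^p with j + l = |vy|. The second half of t has length < 2p, so it is a suffix of the trailing a^p b^p and ends in b; the first half is a^(p−j) b^(p−l) a^((j+l)/2), which ends in a because (j+l)/2 ≥ 1. The halves differ, so t ∉ L.

Case 2 (vxy inside B₁A₂, straddling the middle): t = a^p b^(p−j) a^(p−l) b^p with j + l = |vy|. If t = ww, then w is a prefix of t of length ≥ p, so w begins with a^p; and w is a suffix of t of length ≥ p, so w ends with b^p. That forces |w| ≥ 2p, contradicting |w| = |t|/2 ≤ 2p − 1. So t ∉ L.

Case 3 (vxy inside A₂B₂): t = a^p b^p a^(p−j) b^(p−l) with j + l = |vy|. The first half of t is a prefix of a^p b^p, so it begins with a; the second half is b^((j+l)/2) a^(p−j) b^(p−l), which begins with b. The halves differ, so t ∉ L.

In every case uv⁰xy⁰z = uxz ∉ L.

This contradicts the CFL pumping lemma, which requires uv^i xy^i z ∈ L for all i ≥ 0.
Hence L = {ww : w ∈ {a,b}*} is not context-free. ∎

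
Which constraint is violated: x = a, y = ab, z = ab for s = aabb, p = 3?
Violated: xyz = s

The decomposition x = a, y = ab, z = ab for s = aabb with p = 3
violates the constraint: xyz = s

xyz = 'a' + 'ab' + 'ab' = 'aabab' ≠ 'aabb' = s. The decomposition doesn't reconstruct s.

Pumping lemma constraints:
1. xyz = s (decomposition is valid)
2. |xy| ≤ p
3. |y| > 0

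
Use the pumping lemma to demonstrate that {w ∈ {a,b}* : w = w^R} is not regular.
Assume for contradiction that L is regular, and let p ≥ 1 be the pumping length given by the pumping lemma.
Choose s = a^p b a^p. Then s ∈ L (it reads the same in both directions) and |s| = 2p + 1 ≥ p.
By the pumping lemma, s = xyz for some x, y, z with |xy| ≤ p, |y| ≥ 1, and xy^i z ∈ L for every i ≥ 0.
Since |xy| ≤ p and the first p symbols of s are all a's, y = a^k for some k with 1 ≤ k ≤ p.

Take i = 2: xy²z = a^(p + k) b a^p.
Its reversal is a^p b a^(p + k). These differ because the block of a's before the unique b has length p + k in one and p in the other, and p + k ≠ p since k ≥ 1. So xy²z is not a palindrome, i.e. xy²z ∉ L.

This contradicts the pumping lemma, which requires xy^i z ∈ L for all i ≥ 0.
Hence L = {w ∈ {a,b}* : w = w^R} is not regular. ∎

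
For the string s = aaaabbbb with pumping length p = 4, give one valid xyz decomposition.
x = '', y = 'a', z = 'aaabbbb'

For s = aaaabbbb and p = 4, one valid decomposition is:
- x = '' (length 0)
- y = 'a' (length 1)
- z = 'aaabbbb' (length 7)

Verification:
- xyz = '' + 'a' + 'aaabbbb' = aaaabbbb ✓
- |xy| = 1 ≤ 4 ✓
- |y| = 1 > 0 ✓

All pumping lemma constraints are satisfied.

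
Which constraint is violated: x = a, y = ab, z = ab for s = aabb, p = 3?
Violated: xyz = s

The decomposition x = a, y = ab, z = ab for s = aabb with p = 3
violates the constraint: xyz = s

xyz = 'a' + 'ab' + 'ab' = 'aabab' ≠ 'aabb' = s. The decomposition doesn't reconstruct s.

Pumping lemma constraints:
1. xyz = s (decomposition is valid)
2. |xy| ≤ p
3. |y| > 0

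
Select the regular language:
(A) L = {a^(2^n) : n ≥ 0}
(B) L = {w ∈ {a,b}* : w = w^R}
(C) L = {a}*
(C) {a}*

(C) L = {a}* is regular.

This can be recognized by a finite automaton (DFA/NFA).
Regular expressions like {a}* define regular languages.

The other choices are not regular:
- {a^(2^n) : n ≥ 0}: After pumping, length is no longer a power of 2
- {w ∈ {a,b}* : w = w^R}: After pumping, the string is no longer symmetric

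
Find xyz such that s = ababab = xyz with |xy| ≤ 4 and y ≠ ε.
x = '', y = 'aba', z = 'bab'

For s = ababab and p = 4, one valid decomposition is:
- x = '' (length 0)
- y = 'aba' (length 3)
- z = 'bab' (length 3)

Verification:
- xyz = '' + 'aba' + 'bab' = ababab ✓
- |xy| = 3 ≤ 4 ✓
- |y| = 3 > 0 ✓

All pumping lemma constraints are satisfied.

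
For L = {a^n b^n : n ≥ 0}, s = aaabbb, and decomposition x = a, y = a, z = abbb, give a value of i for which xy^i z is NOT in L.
i = 0

xy⁰z = a · ε · abbb = aabbb; aabbb has 2 a's and 3 b's; 2 ≠ 3, so it is not in L.
(Other choices also work, e.g. i = 2, 3; only i = 1 is guaranteed to stay in L since xy¹z = s.)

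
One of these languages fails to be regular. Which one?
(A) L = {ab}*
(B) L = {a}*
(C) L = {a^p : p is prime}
(C) {a^p : p is prime}

(C) L = {a^p : p is prime} is NOT regular.

The pumping lemma can be used to prove this:
After pumping, the length becomes composite

The other languages are regular because they can be recognized by finite automata.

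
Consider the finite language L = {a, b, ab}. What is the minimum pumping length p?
p = 3

For a finite language L, the pumping lemma holds vacuously if p > max|s| for s ∈ L.

The longest string in L = {a, b, ab} has length 2.
If p = 3, then no string s ∈ L has |s| ≥ p, so the condition is vacuously true.

The minimum pumping length is p = 3.

Why no smaller p works: for any p ≤ 2, the longest string s ∈ L has |s| = 2 ≥ p, so it would
have to be pumpable; but pumping up (i = 2, 3, ...) produces ever longer strings, which cannot all lie in the
finite language L. So the pumping property fails for every p ≤ 2.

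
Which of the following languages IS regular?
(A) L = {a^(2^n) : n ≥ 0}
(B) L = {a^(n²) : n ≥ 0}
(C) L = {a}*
(C) {a}*

(C) L = {a}* is regular.

This can be recognized by a finite automaton (DFA/NFA).
Regular expressions like {a}* define regular languages.

The other choices are not regular:
- {a^(2^n) : n ≥ 0}: After pumping, length is no longer a power of 2
- {a^(n²) : n ≥ 0}: After pumping, length is no longer a perfect square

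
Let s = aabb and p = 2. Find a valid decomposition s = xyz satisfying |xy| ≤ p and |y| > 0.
x = '', y = 'aa', z = 'bb'

For s = aabb and p = 2, one valid decomposition is:
- x = '' (length 0)
- y = 'aa' (length 2)
- z = 'bb' (length 2)

Verification:
- xyz = '' + 'aa' + 'bb' = aabb ✓
- |xy| = 2 ≤ 2 ✓
- |y| = 2 > 0 ✓

All pumping lemma constraints are satisfied.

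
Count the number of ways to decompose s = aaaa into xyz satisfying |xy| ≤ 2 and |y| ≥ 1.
3

For s = 'aaaa' with pumping length p = 2:

Constraints: |xy| ≤ 2, |y| > 0

Valid decompositions (|xy| ≤ p, |y| ≥ 1):
  • x='', y='a', z='aaa'
  • x='a', y='a', z='aa'
  • x='', y='aa', z='aa'

Total count: 3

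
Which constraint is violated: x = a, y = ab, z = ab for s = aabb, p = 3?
Violated: xyz = s

The decomposition x = a, y = ab, z = ab for s = aabb with p = 3
violates the constraint: xyz = s

xyz = 'a' + 'ab' + 'ab' = 'aabab' ≠ 'aabb' = s. The decomposition doesn't reconstruct s.

Pumping lemma constraints:
1. xyz = s (decomposition is valid)
2. |xy| ≤ p
3. |y| > 0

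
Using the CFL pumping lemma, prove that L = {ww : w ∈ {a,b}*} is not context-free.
Assume for contradiction that L is context-free, and let p ≥ 1 be the pumping length given by the pumping lemma for CFLs.
Choose s = a^p b^p a^p b^p. Then s ∈ L (take w = a^p b^p) and |s| = 4p ≥ p.
By the CFL pumping lemma, s = uvxyz for some u, v, x, y, z with |vxy| ≤ p, |vy| ≥ 1, and uv^i xy^i z ∈ L for every i ≥ 0.

Write s as four blocks A₁ B₁ A₂ B₂ with A₁ = A₂ = a^p and B₁ = B₂ = b^p. Since |vxy| ≤ p, the window vxy lies inside at most two adjacent blocks. Take i = 0 and let t = uxz, so |t| = 4p − |vy| with 1 ≤ |vy| ≤ p. If |t| is odd, t ∉ L immediately, so assume |vy| is even (hence |vy| ≥ 2) and |t|/2 = 2p − |vy|/2, which satisfies p ≤ |t|/2 ≤ 2p − 1.

Case 1 (vxy inside A₁B₁): t = a^(p−j) b^(p−l) a^p b^p with j + l = |vy|. The second half of t has length < 2p, so it is a suffix of the trailing a^p b^p and ends in b; the first half is a^(p−j) b^(p−l) a^((j+l)/2), which ends in a because (j+l)/2 ≥ 1. The halves differ, so t ∉ L.

Case 2 (vxy inside B₁A₂, straddling the middle): t = a^p b^(p−j) a^(p−l) b^p with j + l = |vy|. If t = ww, then w is a prefix of t of length ≥ p, so w begins with a^p; and w is a suffix of t of length ≥ p, so w ends with b^p. That forces |w| ≥ 2p, contradicting |w| = |t|/2 ≤ 2p − 1. So t ∉ L.

Case 3 (vxy inside A₂B₂): t = a^p b^p a^(p−j) b^(p−l) with j + l = |vy|. The first half of t is a prefix of a^p b^p, so it begins with a; the second half is b^((j+l)/2) a^(p−j) b^(p−l), which begins with b. The halves differ, so t ∉ L.

In every case uv⁰xy⁰z = uxz ∉ L.

This contradicts the CFL pumping lemma, which requires uv^i xy^i z ∈ L for all i ≥ 0.
Hence L = {ww : w ∈ {a,b}*} is not context-free. ∎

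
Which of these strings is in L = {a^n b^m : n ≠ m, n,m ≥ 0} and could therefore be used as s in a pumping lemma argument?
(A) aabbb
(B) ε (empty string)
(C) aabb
(A) aabbb

The pumping lemma is applied to a string s that lies in L, so first check membership of each option:
- (A) aabbb = a^2 b^3 with 2 ≠ 3, so it is in L ✓
- (B) ε = a^0 b^0 has n = m = 0, so it is not in L ✗
- (C) aabb = a^2 b^2 has n = m = 2, so it is not in L ✗

Only (A) aabbb is in L, so it is the only candidate that could play the role of s.
(In a complete proof one picks s in terms of the pumping length p so that |s| ≥ p is guaranteed; a fixed string like aabbb illustrates the shape of such an s.)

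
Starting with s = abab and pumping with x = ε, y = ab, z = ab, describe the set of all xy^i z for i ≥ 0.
{xy^i z : i ≥ 0} = {(ab)^(i+1) : i ≥ 0} = {ab, abab, ababab, ...}

With x = ε, y = ab, z = ab: Pumping 'ab' gives strings of alternating a's and b's.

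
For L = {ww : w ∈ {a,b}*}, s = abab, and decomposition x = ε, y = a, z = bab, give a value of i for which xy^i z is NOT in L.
i = 3

xy³z = ε · aaa · bab = aaabab; aaabab has length 6; its halves are aaa and bab, which differ, so it is not in L.
(Other choices also work, e.g. i = 0, 2; only i = 1 is guaranteed to stay in L since xy¹z = s.)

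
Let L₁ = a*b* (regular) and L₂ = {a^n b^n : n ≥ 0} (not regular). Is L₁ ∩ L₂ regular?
No — L₁ ∩ L₂ is not regular.

Every string a^n b^n already lies in a*b*, so L₁ ∩ L₂ = {a^n b^n : n ≥ 0} = L₂ itself, which is the standard non-regular language (pump s = a^p b^p).

Note that the bare facts "L₁ regular, L₂ non-regular" do not settle the question by themselves: the closure of regular languages under ∪, ∩, complement and difference applies only when BOTH operands are regular. With a non-regular operand the result can come out regular or non-regular depending on the specific languages, so one has to work out L₁ ∩ L₂ for this particular pair, as above.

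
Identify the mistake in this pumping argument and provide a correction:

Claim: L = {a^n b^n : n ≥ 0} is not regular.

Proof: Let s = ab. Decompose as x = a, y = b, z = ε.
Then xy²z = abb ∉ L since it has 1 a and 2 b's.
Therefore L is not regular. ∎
Error: The string s = ab might be shorter than the pumping length p.

Correction: Choose s = a^p b^p to ensure |s| ≥ p. Also, the decomposition is wrong: with |xy| ≤ p, y cannot include b's when s starts with p a's.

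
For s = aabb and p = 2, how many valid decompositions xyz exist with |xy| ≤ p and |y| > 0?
3

For s = 'aabb' with pumping length p = 2:

Constraints: |xy| ≤ 2, |y| > 0

Valid decompositions (|xy| ≤ p, |y| ≥ 1):
  • x='', y='a', z='abb'
  • x='a', y='a', z='bb'
  • x='', y='aa', z='bb'

Total count: 3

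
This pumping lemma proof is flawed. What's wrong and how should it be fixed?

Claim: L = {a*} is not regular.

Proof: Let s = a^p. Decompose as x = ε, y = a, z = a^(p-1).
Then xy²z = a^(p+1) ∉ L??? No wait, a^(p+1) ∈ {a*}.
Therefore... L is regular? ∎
Error: The proof attempts to show a*  is not regular, but a* IS regular!

Correction: a* is a regular language (recognized by a simple DFA with one accepting state and self-loop on 'a'). The pumping lemma can only prove non-regularity, not regularity. For regular languages, pumping always works.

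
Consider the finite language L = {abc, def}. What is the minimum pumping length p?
p = 4

For a finite language L, the pumping lemma holds vacuously if p > max|s| for s ∈ L.

The longest string in L = {abc, def} has length 3.
If p = 4, then no string s ∈ L has |s| ≥ p, so the condition is vacuously true.

The minimum pumping length is p = 4.

Why no smaller p works: for any p ≤ 3, the longest string s ∈ L has |s| = 3 ≥ p, so it would
have to be pumpable; but pumping up (i = 2, 3, ...) produces ever longer strings, which cannot all lie in the
finite language L. So the pumping property fails for every p ≤ 3.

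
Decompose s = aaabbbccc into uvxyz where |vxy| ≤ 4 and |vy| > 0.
u='aa', v='a', x='bb', y='b', z='ccc'

For s = aaabbbccc with pumping length p = 4:

One valid decomposition:
- u = 'aa'
- v = 'a'
- x = 'bb'
- y = 'b'
- z = 'ccc'

Verification:
- uvxyz = 'aa' + 'a' + 'bb' + 'b' + 'ccc' = aaabbbccc ✓
- |vxy| = |'abbb'| = 4 ≤ 4 ✓
- |vy| = |'ab'| = 2 > 0 ✓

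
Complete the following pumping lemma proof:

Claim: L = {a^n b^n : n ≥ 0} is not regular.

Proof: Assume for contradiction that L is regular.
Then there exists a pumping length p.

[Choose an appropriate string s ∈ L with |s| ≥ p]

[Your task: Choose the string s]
s = a^p b^p

This string is in L (has equal a's and b's) and has length 2p ≥ p.
Any decomposition xyz with |xy| ≤ p means y consists only of a's,
so pumping will unbalance the counts.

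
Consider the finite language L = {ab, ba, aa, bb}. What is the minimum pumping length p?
p = 3

For a finite language L, the pumping lemma holds vacuously if p > max|s| for s ∈ L.

The longest string in L = {ab, ba, aa, bb} has length 2.
If p = 3, then no string s ∈ L has |s| ≥ p, so the condition is vacuously true.

The minimum pumping length is p = 3.

Why no smaller p works: for any p ≤ 2, the longest string s ∈ L has |s| = 2 ≥ p, so it would
have to be pumpable; but pumping up (i = 2, 3, ...) produces ever longer strings, which cannot all lie in the
finite language L. So the pumping property fails for every p ≤ 2.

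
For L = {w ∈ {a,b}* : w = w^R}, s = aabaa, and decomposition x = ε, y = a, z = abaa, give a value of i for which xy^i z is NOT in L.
i = 0

xy⁰z = ε · ε · abaa = abaa; abaa reversed is aaba ≠ abaa, so it is not a palindrome and is not in L.
(Other choices also work, e.g. i = 2, 3; only i = 1 is guaranteed to stay in L since xy¹z = s.)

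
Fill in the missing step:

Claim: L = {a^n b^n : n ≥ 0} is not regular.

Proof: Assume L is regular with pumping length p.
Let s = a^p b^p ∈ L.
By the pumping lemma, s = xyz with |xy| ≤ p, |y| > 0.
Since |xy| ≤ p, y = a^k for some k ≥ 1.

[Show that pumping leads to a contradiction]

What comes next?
Consider xy²z = a^(p+k) b^p.

Since k ≥ 1, we have p + k > p.
So xy²z has more a's than b's: (p+k) a's vs p b's.
This means xy²z ∉ L because a^n b^n requires equal counts.

This contradicts the pumping lemma which states xy²z ∈ L.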